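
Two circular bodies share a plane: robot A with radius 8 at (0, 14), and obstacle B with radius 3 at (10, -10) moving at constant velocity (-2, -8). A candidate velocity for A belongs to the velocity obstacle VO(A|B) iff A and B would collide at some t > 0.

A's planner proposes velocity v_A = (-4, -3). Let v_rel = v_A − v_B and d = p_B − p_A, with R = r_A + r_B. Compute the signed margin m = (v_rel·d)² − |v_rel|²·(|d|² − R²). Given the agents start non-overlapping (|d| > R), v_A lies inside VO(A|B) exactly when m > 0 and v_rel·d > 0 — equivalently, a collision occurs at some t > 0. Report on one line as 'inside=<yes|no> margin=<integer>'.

d = (10, -24),  |d|² = 676;  R = 8+3 = 11,  c = 676−11² = 555
v_rel = (-2, 5),  |v_rel|² = 29;  v_rel·d = (-2)·(10) + (5)·(-24) = -140
29·t² + 280·t + 555 = 0  ⇒  m = (-140)² − 29·555 = 3505
m = 3505 > 0,  v_rel·d = -140 < 0  ⇒  outside

inside=no margin=3505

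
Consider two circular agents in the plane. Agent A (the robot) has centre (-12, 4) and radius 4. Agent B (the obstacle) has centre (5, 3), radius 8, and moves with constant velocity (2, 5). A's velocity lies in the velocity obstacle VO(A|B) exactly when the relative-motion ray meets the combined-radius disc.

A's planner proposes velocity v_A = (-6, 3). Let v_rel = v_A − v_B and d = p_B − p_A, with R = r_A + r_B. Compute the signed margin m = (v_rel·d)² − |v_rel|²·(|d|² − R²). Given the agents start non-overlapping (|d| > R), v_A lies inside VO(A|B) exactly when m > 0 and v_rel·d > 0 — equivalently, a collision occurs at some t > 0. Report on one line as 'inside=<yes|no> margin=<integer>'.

d = (17, -1),  |d|² = 290;  R = 4+8 = 12,  c = 290−12² = 146
v_rel = (-8, -2),  |v_rel|² = 68;  v_rel·d = (-8)·(17) + (-2)·(-1) = -134
68·t² + 268·t + 146 = 0  ⇒  m = (-134)² − 68·146 = 8028
m = 8028 > 0,  v_rel·d = -134 < 0  ⇒  outside

inside=no margin=8028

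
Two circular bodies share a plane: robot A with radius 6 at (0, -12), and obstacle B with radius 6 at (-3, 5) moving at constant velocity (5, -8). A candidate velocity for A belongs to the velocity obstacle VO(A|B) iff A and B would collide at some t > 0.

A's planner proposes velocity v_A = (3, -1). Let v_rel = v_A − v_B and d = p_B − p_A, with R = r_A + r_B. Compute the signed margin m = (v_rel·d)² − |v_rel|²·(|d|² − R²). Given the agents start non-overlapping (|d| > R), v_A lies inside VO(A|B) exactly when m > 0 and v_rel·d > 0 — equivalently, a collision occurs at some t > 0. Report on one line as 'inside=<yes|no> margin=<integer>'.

d = (-3, 17),  |d|² = 298;  R = 6+6 = 12,  c = 298−12² = 154
v_rel = (-2, 7),  |v_rel|² = 53;  v_rel·d = (-2)·(-3) + (7)·(17) = 125
53·t² − 250·t + 154 = 0  ⇒  m = 125² − 53·154 = 7463
m = 7463 > 0,  v_rel·d = 125 > 0  ⇒  inside

inside=yes margin=7463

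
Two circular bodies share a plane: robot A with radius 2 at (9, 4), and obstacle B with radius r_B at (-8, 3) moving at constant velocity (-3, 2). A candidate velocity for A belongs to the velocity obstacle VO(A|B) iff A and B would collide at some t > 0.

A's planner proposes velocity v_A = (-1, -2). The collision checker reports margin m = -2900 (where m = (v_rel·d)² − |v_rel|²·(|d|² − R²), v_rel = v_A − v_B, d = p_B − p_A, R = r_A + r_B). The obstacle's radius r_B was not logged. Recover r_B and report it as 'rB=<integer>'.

m = -2900
d = (-17, -1);  v_rel = (2, -4),  |v_rel|² = 20
v_rel×d = (2)·(-1) − (-4)·(-17) = -70
since m = R²·20 − (-70)²:  R² = (4900 + -2900) / 20 = 100
R = √100 = 10  ⇒  r_B = 10 − 2 = 8

rB=8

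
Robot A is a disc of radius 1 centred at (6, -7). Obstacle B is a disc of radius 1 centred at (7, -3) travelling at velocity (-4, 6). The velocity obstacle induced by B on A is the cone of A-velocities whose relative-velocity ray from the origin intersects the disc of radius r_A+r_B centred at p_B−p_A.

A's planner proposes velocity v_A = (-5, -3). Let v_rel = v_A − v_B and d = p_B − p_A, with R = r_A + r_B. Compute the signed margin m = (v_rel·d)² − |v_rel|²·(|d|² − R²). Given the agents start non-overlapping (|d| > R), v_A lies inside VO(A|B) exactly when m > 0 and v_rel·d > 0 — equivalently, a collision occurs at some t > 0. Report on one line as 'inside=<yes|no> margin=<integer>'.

d = (1, 4),  |d|² = 17;  R = 1+1 = 2,  c = 17−2² = 13
v_rel = (-1, -9),  |v_rel|² = 82;  v_rel·d = (-1)·(1) + (-9)·(4) = -37
82·t² + 74·t + 13 = 0  ⇒  m = (-37)² − 82·13 = 303
m = 303 > 0,  v_rel·d = -37 < 0  ⇒  outside

inside=no margin=303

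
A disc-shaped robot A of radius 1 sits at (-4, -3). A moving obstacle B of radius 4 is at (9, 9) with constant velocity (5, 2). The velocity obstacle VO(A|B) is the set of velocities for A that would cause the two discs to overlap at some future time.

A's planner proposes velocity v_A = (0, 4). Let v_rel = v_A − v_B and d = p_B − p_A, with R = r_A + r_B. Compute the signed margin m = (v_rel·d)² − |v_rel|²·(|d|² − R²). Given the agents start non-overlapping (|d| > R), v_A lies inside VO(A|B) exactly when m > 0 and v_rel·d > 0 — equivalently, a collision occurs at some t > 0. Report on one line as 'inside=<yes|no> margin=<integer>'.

d = (13, 12),  |d|² = 313;  R = 1+4 = 5,  c = 313−5² = 288
v_rel = (-5, 2),  |v_rel|² = 29;  v_rel·d = (-5)·(13) + (2)·(12) = -41
29·t² + 82·t + 288 = 0  ⇒  m = (-41)² − 29·288 = -6671
m = -6671 < 0,  v_rel·d = -41 < 0  ⇒  outside

inside=no margin=-6671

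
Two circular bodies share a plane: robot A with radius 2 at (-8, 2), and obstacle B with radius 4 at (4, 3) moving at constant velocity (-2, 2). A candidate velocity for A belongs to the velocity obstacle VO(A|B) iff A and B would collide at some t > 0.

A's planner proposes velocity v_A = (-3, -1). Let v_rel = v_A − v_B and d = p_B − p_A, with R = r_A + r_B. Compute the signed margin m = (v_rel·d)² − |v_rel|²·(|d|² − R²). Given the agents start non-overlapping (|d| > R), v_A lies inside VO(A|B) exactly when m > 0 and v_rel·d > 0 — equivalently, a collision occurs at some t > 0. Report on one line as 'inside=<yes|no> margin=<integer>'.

d = (12, 1),  |d|² = 145;  R = 2+4 = 6,  c = 145−6² = 109
v_rel = (-1, -3),  |v_rel|² = 10;  v_rel·d = (-1)·(12) + (-3)·(1) = -15
10·t² + 30·t + 109 = 0  ⇒  m = (-15)² − 10·109 = -865
m = -865 < 0,  v_rel·d = -15 < 0  ⇒  outside

inside=no margin=-865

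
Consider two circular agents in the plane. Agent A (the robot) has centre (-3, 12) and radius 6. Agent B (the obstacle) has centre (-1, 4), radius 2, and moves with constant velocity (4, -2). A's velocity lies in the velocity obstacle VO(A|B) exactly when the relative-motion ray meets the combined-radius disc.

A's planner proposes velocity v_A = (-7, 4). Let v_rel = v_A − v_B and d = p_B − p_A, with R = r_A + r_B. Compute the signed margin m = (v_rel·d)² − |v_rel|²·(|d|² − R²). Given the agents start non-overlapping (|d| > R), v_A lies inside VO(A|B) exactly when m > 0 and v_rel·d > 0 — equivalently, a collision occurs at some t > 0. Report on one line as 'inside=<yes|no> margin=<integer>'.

d = (2, -8),  |d|² = 68;  R = 6+2 = 8,  c = 68−8² = 4
v_rel = (-11, 6),  |v_rel|² = 157;  v_rel·d = (-11)·(2) + (6)·(-8) = -70
157·t² + 140·t + 4 = 0  ⇒  m = (-70)² − 157·4 = 4272
m = 4272 > 0,  v_rel·d = -70 < 0  ⇒  outside

inside=no margin=4272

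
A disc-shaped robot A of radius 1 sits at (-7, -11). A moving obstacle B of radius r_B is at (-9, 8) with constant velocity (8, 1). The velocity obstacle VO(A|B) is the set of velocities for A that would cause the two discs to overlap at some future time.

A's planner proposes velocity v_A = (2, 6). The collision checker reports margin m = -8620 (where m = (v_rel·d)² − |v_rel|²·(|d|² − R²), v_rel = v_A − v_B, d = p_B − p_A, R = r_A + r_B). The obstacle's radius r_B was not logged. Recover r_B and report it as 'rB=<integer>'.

m = -8620
d = (-2, 19);  v_rel = (-6, 5),  |v_rel|² = 61
v_rel×d = (-6)·(19) − (5)·(-2) = -104
since m = R²·61 − (-104)²:  R² = (10816 + -8620) / 61 = 36
R = √36 = 6  ⇒  r_B = 6 − 1 = 5

rB=5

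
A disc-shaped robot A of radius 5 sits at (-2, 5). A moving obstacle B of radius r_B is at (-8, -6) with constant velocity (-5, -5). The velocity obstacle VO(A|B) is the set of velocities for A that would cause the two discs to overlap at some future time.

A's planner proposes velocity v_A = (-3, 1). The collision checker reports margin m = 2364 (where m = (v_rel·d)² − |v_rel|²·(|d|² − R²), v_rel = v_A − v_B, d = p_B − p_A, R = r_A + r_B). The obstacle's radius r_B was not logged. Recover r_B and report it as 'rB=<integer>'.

m = 2364
d = (-6, -11);  v_rel = (2, 6),  |v_rel|² = 40
v_rel×d = (2)·(-11) − (6)·(-6) = 14
since m = R²·40 − 14²:  R² = (196 + 2364) / 40 = 64
R = √64 = 8  ⇒  r_B = 8 − 5 = 3

rB=3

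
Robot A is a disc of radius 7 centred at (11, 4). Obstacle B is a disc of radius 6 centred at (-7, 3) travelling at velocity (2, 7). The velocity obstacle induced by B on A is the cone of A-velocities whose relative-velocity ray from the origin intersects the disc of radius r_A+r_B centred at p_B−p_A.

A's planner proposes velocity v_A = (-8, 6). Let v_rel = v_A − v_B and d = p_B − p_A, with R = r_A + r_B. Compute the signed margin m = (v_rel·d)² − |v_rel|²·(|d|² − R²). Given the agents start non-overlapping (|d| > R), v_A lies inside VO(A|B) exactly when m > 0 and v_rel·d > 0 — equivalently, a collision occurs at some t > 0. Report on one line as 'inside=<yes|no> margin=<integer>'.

d = (-18, -1),  |d|² = 325;  R = 7+6 = 13,  c = 325−13² = 156
v_rel = (-10, -1),  |v_rel|² = 101;  v_rel·d = (-10)·(-18) + (-1)·(-1) = 181
101·t² − 362·t + 156 = 0  ⇒  m = 181² − 101·156 = 17005
m = 17005 > 0,  v_rel·d = 181 > 0  ⇒  inside

inside=yes margin=17005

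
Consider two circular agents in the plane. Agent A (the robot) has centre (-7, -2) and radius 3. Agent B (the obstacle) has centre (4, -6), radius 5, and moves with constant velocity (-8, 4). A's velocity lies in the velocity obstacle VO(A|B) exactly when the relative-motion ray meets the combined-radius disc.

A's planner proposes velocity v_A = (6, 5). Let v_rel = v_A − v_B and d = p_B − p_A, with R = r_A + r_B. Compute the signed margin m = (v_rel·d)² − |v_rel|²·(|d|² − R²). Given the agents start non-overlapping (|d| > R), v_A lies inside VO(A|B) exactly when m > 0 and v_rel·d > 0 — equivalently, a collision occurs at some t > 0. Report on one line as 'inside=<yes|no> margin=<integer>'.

d = (11, -4),  |d|² = 137;  R = 3+5 = 8,  c = 137−8² = 73
v_rel = (14, 1),  |v_rel|² = 197;  v_rel·d = (14)·(11) + (1)·(-4) = 150
197·t² − 300·t + 73 = 0  ⇒  m = 150² − 197·73 = 8119
m = 8119 > 0,  v_rel·d = 150 > 0  ⇒  inside

inside=yes margin=8119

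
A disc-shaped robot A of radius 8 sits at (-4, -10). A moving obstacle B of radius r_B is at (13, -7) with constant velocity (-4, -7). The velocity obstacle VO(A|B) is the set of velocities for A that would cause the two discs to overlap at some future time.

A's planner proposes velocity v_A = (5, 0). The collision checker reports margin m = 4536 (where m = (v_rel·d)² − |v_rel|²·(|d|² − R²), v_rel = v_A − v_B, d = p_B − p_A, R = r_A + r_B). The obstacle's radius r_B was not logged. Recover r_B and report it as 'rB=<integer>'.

m = 4536
d = (17, 3);  v_rel = (9, 7),  |v_rel|² = 130
v_rel×d = (9)·(3) − (7)·(17) = -92
since m = R²·130 − (-92)²:  R² = (8464 + 4536) / 130 = 100
R = √100 = 10  ⇒  r_B = 10 − 8 = 2

rB=2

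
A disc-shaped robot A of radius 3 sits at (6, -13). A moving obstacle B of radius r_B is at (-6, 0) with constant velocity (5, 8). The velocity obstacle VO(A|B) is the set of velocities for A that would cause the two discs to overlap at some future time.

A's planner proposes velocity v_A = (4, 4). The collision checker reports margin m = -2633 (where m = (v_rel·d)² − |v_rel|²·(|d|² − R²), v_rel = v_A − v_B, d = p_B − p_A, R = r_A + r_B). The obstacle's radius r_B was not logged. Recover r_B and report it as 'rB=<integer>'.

m = -2633
d = (-12, 13);  v_rel = (-1, -4),  |v_rel|² = 17
v_rel×d = (-1)·(13) − (-4)·(-12) = -61
since m = R²·17 − (-61)²:  R² = (3721 + -2633) / 17 = 64
R = √64 = 8  ⇒  r_B = 8 − 3 = 5

rB=5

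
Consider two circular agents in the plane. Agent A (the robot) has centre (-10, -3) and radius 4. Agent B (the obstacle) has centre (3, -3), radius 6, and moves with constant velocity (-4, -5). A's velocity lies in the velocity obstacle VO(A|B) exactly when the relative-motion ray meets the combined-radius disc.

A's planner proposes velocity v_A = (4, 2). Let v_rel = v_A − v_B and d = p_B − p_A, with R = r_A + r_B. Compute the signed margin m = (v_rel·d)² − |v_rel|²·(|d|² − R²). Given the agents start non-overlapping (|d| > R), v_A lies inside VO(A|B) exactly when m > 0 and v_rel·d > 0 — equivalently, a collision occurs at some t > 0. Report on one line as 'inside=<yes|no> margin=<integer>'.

d = (13, 0),  |d|² = 169;  R = 4+6 = 10,  c = 169−10² = 69
v_rel = (8, 7),  |v_rel|² = 113;  v_rel·d = (8)·(13) + (7)·(0) = 104
113·t² − 208·t + 69 = 0  ⇒  m = 104² − 113·69 = 3019
m = 3019 > 0,  v_rel·d = 104 > 0  ⇒  inside

inside=yes margin=3019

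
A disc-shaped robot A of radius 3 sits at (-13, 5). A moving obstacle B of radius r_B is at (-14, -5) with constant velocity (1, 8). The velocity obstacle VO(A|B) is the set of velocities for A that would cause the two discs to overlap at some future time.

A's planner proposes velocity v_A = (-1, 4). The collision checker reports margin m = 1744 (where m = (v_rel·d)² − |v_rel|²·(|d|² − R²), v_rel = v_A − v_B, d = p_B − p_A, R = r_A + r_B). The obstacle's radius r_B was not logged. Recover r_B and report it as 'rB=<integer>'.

m = 1744
d = (-1, -10);  v_rel = (-2, -4),  |v_rel|² = 20
v_rel×d = (-2)·(-10) − (-4)·(-1) = 16
since m = R²·20 − 16²:  R² = (256 + 1744) / 20 = 100
R = √100 = 10  ⇒  r_B = 10 − 3 = 7

rB=7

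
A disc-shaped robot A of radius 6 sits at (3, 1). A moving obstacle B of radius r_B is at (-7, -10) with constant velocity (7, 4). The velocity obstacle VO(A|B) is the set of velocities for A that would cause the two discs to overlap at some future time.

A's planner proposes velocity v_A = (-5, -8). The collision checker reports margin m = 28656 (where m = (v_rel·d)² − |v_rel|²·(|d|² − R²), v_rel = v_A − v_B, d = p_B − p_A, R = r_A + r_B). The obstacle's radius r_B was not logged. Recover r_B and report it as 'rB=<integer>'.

m = 28656
d = (-10, -11);  v_rel = (-12, -12),  |v_rel|² = 288
v_rel×d = (-12)·(-11) − (-12)·(-10) = 12
since m = R²·288 − 12²:  R² = (144 + 28656) / 288 = 100
R = √100 = 10  ⇒  r_B = 10 − 6 = 4

rB=4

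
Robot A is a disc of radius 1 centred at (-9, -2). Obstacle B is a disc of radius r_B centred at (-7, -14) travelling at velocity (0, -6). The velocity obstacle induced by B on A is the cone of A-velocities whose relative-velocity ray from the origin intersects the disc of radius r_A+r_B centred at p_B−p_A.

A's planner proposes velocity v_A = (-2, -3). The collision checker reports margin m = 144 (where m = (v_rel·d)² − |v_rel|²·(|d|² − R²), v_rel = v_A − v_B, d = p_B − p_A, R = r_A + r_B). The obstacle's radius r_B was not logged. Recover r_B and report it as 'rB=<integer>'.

m = 144
d = (2, -12);  v_rel = (-2, 3),  |v_rel|² = 13
v_rel×d = (-2)·(-12) − (3)·(2) = 18
since m = R²·13 − 18²:  R² = (324 + 144) / 13 = 36
R = √36 = 6  ⇒  r_B = 6 − 1 = 5

rB=5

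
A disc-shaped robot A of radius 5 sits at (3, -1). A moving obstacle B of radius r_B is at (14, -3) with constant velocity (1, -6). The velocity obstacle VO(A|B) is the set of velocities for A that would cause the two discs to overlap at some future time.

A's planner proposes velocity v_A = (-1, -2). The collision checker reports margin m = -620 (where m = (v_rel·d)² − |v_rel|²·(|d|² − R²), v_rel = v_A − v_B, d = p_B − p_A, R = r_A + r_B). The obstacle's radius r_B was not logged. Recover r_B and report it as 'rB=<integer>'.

m = -620
d = (11, -2);  v_rel = (-2, 4),  |v_rel|² = 20
v_rel×d = (-2)·(-2) − (4)·(11) = -40
since m = R²·20 − (-40)²:  R² = (1600 + -620) / 20 = 49
R = √49 = 7  ⇒  r_B = 7 − 5 = 2

rB=2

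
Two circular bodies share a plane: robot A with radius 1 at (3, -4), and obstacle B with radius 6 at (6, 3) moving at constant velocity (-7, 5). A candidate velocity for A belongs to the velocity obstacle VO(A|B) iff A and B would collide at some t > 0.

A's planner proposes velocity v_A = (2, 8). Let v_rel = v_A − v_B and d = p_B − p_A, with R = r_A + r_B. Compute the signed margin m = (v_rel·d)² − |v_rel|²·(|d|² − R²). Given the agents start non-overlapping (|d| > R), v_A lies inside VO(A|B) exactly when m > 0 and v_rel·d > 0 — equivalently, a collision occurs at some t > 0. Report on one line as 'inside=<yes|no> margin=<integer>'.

d = (3, 7),  |d|² = 58;  R = 1+6 = 7,  c = 58−7² = 9
v_rel = (9, 3),  |v_rel|² = 90;  v_rel·d = (9)·(3) + (3)·(7) = 48
90·t² − 96·t + 9 = 0  ⇒  m = 48² − 90·9 = 1494
m = 1494 > 0,  v_rel·d = 48 > 0  ⇒  inside

inside=yes margin=1494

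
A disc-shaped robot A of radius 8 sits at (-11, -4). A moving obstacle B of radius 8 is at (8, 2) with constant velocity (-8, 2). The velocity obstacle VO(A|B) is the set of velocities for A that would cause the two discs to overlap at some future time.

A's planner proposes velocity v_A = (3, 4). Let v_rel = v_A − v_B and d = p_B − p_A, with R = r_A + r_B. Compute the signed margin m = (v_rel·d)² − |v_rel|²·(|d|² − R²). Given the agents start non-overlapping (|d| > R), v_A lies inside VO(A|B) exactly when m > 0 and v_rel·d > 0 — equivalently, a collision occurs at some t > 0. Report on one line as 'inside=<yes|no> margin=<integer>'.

d = (19, 6),  |d|² = 397;  R = 8+8 = 16,  c = 397−16² = 141
v_rel = (11, 2),  |v_rel|² = 125;  v_rel·d = (11)·(19) + (2)·(6) = 221
125·t² − 442·t + 141 = 0  ⇒  m = 221² − 125·141 = 31216
m = 31216 > 0,  v_rel·d = 221 > 0  ⇒  inside

inside=yes margin=31216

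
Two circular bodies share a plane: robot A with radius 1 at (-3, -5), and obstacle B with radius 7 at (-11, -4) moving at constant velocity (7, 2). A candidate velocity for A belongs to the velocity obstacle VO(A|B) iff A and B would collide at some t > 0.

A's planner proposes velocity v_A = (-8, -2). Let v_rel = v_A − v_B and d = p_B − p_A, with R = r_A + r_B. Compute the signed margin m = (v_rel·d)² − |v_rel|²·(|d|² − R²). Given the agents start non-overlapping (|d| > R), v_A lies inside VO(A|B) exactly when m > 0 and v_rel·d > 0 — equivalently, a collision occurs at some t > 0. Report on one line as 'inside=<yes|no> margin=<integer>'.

d = (-8, 1),  |d|² = 65;  R = 1+7 = 8,  c = 65−8² = 1
v_rel = (-15, -4),  |v_rel|² = 241;  v_rel·d = (-15)·(-8) + (-4)·(1) = 116
241·t² − 232·t + 1 = 0  ⇒  m = 116² − 241·1 = 13215
m = 13215 > 0,  v_rel·d = 116 > 0  ⇒  inside

inside=yes margin=13215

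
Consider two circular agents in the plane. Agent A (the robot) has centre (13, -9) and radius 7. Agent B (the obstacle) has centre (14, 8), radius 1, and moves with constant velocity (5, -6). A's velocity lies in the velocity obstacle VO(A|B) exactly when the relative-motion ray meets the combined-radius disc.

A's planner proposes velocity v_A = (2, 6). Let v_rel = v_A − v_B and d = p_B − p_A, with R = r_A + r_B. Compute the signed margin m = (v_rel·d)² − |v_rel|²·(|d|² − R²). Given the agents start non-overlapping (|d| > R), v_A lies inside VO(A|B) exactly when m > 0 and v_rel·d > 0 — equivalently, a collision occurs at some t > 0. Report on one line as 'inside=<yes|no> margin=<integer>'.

d = (1, 17),  |d|² = 290;  R = 7+1 = 8,  c = 290−8² = 226
v_rel = (-3, 12),  |v_rel|² = 153;  v_rel·d = (-3)·(1) + (12)·(17) = 201
153·t² − 402·t + 226 = 0  ⇒  m = 201² − 153·226 = 5823
m = 5823 > 0,  v_rel·d = 201 > 0  ⇒  inside

inside=yes margin=5823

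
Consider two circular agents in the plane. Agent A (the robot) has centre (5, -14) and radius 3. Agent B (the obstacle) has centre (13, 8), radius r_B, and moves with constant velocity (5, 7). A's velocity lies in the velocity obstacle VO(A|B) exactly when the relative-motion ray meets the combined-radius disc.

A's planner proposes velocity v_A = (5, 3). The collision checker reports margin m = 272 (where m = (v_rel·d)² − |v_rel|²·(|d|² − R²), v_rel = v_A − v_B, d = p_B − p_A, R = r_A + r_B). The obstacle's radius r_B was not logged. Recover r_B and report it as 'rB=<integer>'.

m = 272
d = (8, 22);  v_rel = (0, -4),  |v_rel|² = 16
v_rel×d = (0)·(22) − (-4)·(8) = 32
since m = R²·16 − 32²:  R² = (1024 + 272) / 16 = 81
R = √81 = 9  ⇒  r_B = 9 − 3 = 6

rB=6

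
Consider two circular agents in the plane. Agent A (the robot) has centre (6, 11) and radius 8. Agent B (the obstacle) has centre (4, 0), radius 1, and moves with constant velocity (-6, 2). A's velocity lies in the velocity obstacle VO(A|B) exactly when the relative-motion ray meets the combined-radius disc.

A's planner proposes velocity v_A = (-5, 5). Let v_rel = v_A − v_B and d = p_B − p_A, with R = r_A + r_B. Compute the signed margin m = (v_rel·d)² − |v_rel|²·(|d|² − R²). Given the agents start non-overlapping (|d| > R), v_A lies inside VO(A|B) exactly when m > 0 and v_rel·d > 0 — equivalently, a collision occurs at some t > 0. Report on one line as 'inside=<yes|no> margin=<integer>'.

d = (-2, -11),  |d|² = 125;  R = 8+1 = 9,  c = 125−9² = 44
v_rel = (1, 3),  |v_rel|² = 10;  v_rel·d = (1)·(-2) + (3)·(-11) = -35
10·t² + 70·t + 44 = 0  ⇒  m = (-35)² − 10·44 = 785
m = 785 > 0,  v_rel·d = -35 < 0  ⇒  outside

inside=no margin=785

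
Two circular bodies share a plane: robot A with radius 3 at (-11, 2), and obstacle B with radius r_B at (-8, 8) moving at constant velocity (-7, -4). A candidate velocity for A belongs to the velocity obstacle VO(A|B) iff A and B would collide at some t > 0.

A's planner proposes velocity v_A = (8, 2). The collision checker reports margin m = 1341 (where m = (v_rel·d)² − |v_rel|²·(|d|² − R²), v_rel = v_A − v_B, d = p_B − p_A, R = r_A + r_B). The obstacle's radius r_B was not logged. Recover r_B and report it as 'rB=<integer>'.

m = 1341
d = (3, 6);  v_rel = (15, 6),  |v_rel|² = 261
v_rel×d = (15)·(6) − (6)·(3) = 72
since m = R²·261 − 72²:  R² = (5184 + 1341) / 261 = 25
R = √25 = 5  ⇒  r_B = 5 − 3 = 2

rB=2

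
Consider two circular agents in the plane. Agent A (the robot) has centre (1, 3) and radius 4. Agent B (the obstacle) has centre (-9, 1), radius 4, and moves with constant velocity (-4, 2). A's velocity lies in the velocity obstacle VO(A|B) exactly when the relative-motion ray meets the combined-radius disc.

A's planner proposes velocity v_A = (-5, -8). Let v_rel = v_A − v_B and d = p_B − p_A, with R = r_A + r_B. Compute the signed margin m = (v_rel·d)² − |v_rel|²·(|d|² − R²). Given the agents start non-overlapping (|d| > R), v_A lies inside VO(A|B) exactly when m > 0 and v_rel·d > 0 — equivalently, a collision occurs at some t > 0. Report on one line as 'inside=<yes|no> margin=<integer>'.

d = (-10, -2),  |d|² = 104;  R = 4+4 = 8,  c = 104−8² = 40
v_rel = (-1, -10),  |v_rel|² = 101;  v_rel·d = (-1)·(-10) + (-10)·(-2) = 30
101·t² − 60·t + 40 = 0  ⇒  m = 30² − 101·40 = -3140
m = -3140 < 0,  v_rel·d = 30 > 0  ⇒  outside

inside=no margin=-3140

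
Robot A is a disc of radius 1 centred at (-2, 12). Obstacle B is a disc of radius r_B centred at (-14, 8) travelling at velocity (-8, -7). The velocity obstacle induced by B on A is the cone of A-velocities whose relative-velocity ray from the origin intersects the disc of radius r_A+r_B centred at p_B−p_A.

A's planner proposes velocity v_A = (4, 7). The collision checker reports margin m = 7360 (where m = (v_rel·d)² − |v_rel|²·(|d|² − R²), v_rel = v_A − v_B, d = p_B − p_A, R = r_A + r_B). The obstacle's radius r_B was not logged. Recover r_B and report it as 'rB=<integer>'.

m = 7360
d = (-12, -4);  v_rel = (12, 14),  |v_rel|² = 340
v_rel×d = (12)·(-4) − (14)·(-12) = 120
since m = R²·340 − 120²:  R² = (14400 + 7360) / 340 = 64
R = √64 = 8  ⇒  r_B = 8 − 1 = 7

rB=7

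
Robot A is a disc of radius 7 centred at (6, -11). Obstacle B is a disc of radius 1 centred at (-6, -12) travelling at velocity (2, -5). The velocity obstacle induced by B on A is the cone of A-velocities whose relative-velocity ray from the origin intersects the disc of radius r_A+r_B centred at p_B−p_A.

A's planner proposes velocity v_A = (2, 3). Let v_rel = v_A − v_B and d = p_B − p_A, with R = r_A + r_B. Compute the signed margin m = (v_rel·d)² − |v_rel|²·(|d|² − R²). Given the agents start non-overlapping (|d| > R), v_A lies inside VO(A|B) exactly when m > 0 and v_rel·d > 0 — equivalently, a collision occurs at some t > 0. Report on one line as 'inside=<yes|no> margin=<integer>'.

d = (-12, -1),  |d|² = 145;  R = 7+1 = 8,  c = 145−8² = 81
v_rel = (0, 8),  |v_rel|² = 64;  v_rel·d = (0)·(-12) + (8)·(-1) = -8
64·t² + 16·t + 81 = 0  ⇒  m = (-8)² − 64·81 = -5120
m = -5120 < 0,  v_rel·d = -8 < 0  ⇒  outside

inside=no margin=-5120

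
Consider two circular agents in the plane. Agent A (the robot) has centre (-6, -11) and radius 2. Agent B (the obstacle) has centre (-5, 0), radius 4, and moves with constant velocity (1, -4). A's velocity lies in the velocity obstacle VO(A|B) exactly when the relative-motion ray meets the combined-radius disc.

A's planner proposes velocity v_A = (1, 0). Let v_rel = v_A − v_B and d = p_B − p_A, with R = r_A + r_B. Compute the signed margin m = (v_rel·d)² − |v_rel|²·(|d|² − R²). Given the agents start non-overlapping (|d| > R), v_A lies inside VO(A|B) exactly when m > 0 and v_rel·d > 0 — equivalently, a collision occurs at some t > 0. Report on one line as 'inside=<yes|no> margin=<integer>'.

d = (1, 11),  |d|² = 122;  R = 2+4 = 6,  c = 122−6² = 86
v_rel = (0, 4),  |v_rel|² = 16;  v_rel·d = (0)·(1) + (4)·(11) = 44
16·t² − 88·t + 86 = 0  ⇒  m = 44² − 16·86 = 560
m = 560 > 0,  v_rel·d = 44 > 0  ⇒  inside

inside=yes margin=560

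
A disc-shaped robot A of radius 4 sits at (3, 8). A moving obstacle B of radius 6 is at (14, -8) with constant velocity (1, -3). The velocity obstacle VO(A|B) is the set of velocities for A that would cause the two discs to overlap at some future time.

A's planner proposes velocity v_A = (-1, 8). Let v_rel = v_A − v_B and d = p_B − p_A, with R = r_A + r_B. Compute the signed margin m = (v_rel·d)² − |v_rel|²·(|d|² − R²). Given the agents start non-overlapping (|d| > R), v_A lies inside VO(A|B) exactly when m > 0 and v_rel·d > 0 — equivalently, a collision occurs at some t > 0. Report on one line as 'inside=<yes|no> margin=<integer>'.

d = (11, -16),  |d|² = 377;  R = 4+6 = 10,  c = 377−10² = 277
v_rel = (-2, 11),  |v_rel|² = 125;  v_rel·d = (-2)·(11) + (11)·(-16) = -198
125·t² + 396·t + 277 = 0  ⇒  m = (-198)² − 125·277 = 4579
m = 4579 > 0,  v_rel·d = -198 < 0  ⇒  outside

inside=no margin=4579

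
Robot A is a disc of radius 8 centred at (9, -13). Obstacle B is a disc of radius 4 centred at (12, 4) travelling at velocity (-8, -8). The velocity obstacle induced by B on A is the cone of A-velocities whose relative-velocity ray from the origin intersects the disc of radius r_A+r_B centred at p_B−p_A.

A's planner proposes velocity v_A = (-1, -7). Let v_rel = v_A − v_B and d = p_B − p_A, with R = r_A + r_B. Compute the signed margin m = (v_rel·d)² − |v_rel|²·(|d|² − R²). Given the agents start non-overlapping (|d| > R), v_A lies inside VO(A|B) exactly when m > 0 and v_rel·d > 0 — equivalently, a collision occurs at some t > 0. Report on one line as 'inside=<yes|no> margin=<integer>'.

d = (3, 17),  |d|² = 298;  R = 8+4 = 12,  c = 298−12² = 154
v_rel = (7, 1),  |v_rel|² = 50;  v_rel·d = (7)·(3) + (1)·(17) = 38
50·t² − 76·t + 154 = 0  ⇒  m = 38² − 50·154 = -6256
m = -6256 < 0,  v_rel·d = 38 > 0  ⇒  outside

inside=no margin=-6256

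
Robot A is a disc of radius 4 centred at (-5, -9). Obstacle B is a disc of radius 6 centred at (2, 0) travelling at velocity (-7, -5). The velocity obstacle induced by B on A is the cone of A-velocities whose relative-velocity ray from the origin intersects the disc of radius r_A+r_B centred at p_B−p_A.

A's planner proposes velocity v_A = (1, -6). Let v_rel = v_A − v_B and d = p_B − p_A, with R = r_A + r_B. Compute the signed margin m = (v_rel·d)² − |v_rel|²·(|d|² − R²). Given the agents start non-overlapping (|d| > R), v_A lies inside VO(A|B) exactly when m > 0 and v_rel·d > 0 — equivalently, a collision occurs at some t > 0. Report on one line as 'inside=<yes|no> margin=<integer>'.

d = (7, 9),  |d|² = 130;  R = 4+6 = 10,  c = 130−10² = 30
v_rel = (8, -1),  |v_rel|² = 65;  v_rel·d = (8)·(7) + (-1)·(9) = 47
65·t² − 94·t + 30 = 0  ⇒  m = 47² − 65·30 = 259
m = 259 > 0,  v_rel·d = 47 > 0  ⇒  inside

inside=yes margin=259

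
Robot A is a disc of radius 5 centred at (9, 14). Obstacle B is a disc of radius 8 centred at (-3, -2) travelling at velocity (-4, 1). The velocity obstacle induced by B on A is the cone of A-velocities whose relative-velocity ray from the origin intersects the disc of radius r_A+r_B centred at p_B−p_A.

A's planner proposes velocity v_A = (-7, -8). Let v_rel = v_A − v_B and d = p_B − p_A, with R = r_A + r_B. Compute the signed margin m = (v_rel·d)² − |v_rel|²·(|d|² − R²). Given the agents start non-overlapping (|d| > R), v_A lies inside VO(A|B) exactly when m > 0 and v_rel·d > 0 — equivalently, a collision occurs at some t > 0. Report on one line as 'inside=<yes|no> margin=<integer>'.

d = (-12, -16),  |d|² = 400;  R = 5+8 = 13,  c = 400−13² = 231
v_rel = (-3, -9),  |v_rel|² = 90;  v_rel·d = (-3)·(-12) + (-9)·(-16) = 180
90·t² − 360·t + 231 = 0  ⇒  m = 180² − 90·231 = 11610
m = 11610 > 0,  v_rel·d = 180 > 0  ⇒  inside

inside=yes margin=11610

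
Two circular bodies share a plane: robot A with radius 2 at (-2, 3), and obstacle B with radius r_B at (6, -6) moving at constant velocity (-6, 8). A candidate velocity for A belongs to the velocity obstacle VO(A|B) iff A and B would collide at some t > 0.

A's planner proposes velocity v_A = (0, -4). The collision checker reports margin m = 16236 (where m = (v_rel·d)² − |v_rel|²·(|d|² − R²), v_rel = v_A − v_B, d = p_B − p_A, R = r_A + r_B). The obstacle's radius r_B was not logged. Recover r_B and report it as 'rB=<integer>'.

m = 16236
d = (8, -9);  v_rel = (6, -12),  |v_rel|² = 180
v_rel×d = (6)·(-9) − (-12)·(8) = 42
since m = R²·180 − 42²:  R² = (1764 + 16236) / 180 = 100
R = √100 = 10  ⇒  r_B = 10 − 2 = 8

rB=8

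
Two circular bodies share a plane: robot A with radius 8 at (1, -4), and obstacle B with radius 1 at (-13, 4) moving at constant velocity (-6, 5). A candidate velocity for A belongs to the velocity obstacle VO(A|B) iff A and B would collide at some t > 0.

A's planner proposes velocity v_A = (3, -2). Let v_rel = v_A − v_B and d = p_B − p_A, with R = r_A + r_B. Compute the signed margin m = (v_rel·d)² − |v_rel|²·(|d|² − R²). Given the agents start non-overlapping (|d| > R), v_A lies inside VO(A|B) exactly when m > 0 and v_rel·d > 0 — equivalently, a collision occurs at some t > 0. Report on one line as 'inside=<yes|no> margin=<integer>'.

d = (-14, 8),  |d|² = 260;  R = 8+1 = 9,  c = 260−9² = 179
v_rel = (9, -7),  |v_rel|² = 130;  v_rel·d = (9)·(-14) + (-7)·(8) = -182
130·t² + 364·t + 179 = 0  ⇒  m = (-182)² − 130·179 = 9854
m = 9854 > 0,  v_rel·d = -182 < 0  ⇒  outside

inside=no margin=9854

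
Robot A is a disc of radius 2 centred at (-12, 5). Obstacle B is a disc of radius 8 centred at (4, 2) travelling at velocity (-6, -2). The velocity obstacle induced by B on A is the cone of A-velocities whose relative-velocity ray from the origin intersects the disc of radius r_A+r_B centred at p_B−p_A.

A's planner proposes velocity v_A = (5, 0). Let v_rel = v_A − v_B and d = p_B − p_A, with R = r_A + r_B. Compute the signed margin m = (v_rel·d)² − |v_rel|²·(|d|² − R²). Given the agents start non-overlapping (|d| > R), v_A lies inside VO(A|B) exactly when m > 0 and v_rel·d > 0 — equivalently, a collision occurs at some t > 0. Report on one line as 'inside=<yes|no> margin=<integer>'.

d = (16, -3),  |d|² = 265;  R = 2+8 = 10,  c = 265−10² = 165
v_rel = (11, 2),  |v_rel|² = 125;  v_rel·d = (11)·(16) + (2)·(-3) = 170
125·t² − 340·t + 165 = 0  ⇒  m = 170² − 125·165 = 8275
m = 8275 > 0,  v_rel·d = 170 > 0  ⇒  inside

inside=yes margin=8275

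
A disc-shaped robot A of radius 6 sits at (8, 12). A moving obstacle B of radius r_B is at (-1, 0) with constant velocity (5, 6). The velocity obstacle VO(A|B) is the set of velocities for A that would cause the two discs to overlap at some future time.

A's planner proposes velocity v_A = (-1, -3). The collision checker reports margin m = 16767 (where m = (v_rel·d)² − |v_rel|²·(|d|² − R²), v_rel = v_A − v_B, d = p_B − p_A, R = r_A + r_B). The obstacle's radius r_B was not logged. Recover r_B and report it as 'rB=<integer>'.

m = 16767
d = (-9, -12);  v_rel = (-6, -9),  |v_rel|² = 117
v_rel×d = (-6)·(-12) − (-9)·(-9) = -9
since m = R²·117 − (-9)²:  R² = (81 + 16767) / 117 = 144
R = √144 = 12  ⇒  r_B = 12 − 6 = 6

rB=6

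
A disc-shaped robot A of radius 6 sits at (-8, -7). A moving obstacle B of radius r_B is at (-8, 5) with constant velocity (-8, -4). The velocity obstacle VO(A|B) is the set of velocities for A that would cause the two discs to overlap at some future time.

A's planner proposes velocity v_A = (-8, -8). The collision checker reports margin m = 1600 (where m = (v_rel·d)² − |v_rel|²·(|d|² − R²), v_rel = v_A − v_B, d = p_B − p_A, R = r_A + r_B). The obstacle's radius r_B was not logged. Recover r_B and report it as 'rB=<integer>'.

m = 1600
d = (0, 12);  v_rel = (0, -4),  |v_rel|² = 16
v_rel×d = (0)·(12) − (-4)·(0) = 0
since m = R²·16 − 0²:  R² = (0 + 1600) / 16 = 100
R = √100 = 10  ⇒  r_B = 10 − 6 = 4

rB=4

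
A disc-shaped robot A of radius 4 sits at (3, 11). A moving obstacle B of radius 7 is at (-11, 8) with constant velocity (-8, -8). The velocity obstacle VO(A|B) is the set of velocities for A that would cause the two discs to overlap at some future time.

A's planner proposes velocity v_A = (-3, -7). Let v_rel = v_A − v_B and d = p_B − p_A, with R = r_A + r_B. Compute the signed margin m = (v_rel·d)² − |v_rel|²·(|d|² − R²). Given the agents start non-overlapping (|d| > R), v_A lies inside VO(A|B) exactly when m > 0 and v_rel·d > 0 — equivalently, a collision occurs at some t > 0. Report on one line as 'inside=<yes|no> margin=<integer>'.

d = (-14, -3),  |d|² = 205;  R = 4+7 = 11,  c = 205−11² = 84
v_rel = (5, 1),  |v_rel|² = 26;  v_rel·d = (5)·(-14) + (1)·(-3) = -73
26·t² + 146·t + 84 = 0  ⇒  m = (-73)² − 26·84 = 3145
m = 3145 > 0,  v_rel·d = -73 < 0  ⇒  outside

inside=no margin=3145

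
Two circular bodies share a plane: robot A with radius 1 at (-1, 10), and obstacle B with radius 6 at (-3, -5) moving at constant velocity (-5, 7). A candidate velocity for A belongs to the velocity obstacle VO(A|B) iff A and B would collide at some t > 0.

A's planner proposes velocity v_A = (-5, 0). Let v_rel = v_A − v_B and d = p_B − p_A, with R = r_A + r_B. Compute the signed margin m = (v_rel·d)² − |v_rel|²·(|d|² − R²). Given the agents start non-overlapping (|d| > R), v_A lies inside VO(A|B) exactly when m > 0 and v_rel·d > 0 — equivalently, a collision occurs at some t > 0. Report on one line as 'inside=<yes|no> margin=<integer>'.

d = (-2, -15),  |d|² = 229;  R = 1+6 = 7,  c = 229−7² = 180
v_rel = (0, -7),  |v_rel|² = 49;  v_rel·d = (0)·(-2) + (-7)·(-15) = 105
49·t² − 210·t + 180 = 0  ⇒  m = 105² − 49·180 = 2205
m = 2205 > 0,  v_rel·d = 105 > 0  ⇒  inside

inside=yes margin=2205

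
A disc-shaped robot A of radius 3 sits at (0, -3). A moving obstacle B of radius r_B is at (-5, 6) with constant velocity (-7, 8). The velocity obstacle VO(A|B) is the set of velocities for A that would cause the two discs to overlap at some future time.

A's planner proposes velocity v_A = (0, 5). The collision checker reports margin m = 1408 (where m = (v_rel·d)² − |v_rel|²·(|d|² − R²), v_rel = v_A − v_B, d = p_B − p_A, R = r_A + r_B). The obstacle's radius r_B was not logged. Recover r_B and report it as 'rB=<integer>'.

m = 1408
d = (-5, 9);  v_rel = (7, -3),  |v_rel|² = 58
v_rel×d = (7)·(9) − (-3)·(-5) = 48
since m = R²·58 − 48²:  R² = (2304 + 1408) / 58 = 64
R = √64 = 8  ⇒  r_B = 8 − 3 = 5

rB=5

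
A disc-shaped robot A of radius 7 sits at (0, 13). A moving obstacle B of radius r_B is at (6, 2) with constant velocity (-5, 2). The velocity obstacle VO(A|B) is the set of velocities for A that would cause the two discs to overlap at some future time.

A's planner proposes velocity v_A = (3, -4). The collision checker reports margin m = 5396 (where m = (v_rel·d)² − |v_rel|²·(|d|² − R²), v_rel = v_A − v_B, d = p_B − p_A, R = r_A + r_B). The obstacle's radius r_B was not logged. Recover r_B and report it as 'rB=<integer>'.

m = 5396
d = (6, -11);  v_rel = (8, -6),  |v_rel|² = 100
v_rel×d = (8)·(-11) − (-6)·(6) = -52
since m = R²·100 − (-52)²:  R² = (2704 + 5396) / 100 = 81
R = √81 = 9  ⇒  r_B = 9 − 7 = 2

rB=2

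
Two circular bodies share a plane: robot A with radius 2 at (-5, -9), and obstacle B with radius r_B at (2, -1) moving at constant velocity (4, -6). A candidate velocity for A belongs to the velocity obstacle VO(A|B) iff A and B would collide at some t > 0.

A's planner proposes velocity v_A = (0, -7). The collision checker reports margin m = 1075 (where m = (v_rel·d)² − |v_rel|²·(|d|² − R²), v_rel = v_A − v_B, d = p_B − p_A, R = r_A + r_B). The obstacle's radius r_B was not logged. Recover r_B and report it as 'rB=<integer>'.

m = 1075
d = (7, 8);  v_rel = (-4, -1),  |v_rel|² = 17
v_rel×d = (-4)·(8) − (-1)·(7) = -25
since m = R²·17 − (-25)²:  R² = (625 + 1075) / 17 = 100
R = √100 = 10  ⇒  r_B = 10 − 2 = 8

rB=8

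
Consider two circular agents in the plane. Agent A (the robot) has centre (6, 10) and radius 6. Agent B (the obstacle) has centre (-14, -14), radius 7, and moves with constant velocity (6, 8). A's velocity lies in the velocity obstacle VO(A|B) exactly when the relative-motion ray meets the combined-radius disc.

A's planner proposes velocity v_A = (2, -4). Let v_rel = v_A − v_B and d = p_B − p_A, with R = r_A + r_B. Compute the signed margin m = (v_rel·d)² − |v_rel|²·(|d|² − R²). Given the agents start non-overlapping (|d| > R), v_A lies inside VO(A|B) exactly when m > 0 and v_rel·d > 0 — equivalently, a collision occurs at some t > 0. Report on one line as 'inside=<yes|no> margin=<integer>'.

d = (-20, -24),  |d|² = 976;  R = 6+7 = 13,  c = 976−13² = 807
v_rel = (-4, -12),  |v_rel|² = 160;  v_rel·d = (-4)·(-20) + (-12)·(-24) = 368
160·t² − 736·t + 807 = 0  ⇒  m = 368² − 160·807 = 6304
m = 6304 > 0,  v_rel·d = 368 > 0  ⇒  inside

inside=yes margin=6304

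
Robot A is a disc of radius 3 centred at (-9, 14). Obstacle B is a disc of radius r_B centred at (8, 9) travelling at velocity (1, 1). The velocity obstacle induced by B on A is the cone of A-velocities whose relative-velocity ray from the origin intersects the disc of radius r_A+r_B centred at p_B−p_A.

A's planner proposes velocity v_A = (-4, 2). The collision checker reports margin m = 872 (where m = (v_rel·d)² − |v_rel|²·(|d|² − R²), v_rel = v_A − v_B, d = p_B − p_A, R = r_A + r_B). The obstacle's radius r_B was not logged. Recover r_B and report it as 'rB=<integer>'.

m = 872
d = (17, -5);  v_rel = (-5, 1),  |v_rel|² = 26
v_rel×d = (-5)·(-5) − (1)·(17) = 8
since m = R²·26 − 8²:  R² = (64 + 872) / 26 = 36
R = √36 = 6  ⇒  r_B = 6 − 3 = 3

rB=3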